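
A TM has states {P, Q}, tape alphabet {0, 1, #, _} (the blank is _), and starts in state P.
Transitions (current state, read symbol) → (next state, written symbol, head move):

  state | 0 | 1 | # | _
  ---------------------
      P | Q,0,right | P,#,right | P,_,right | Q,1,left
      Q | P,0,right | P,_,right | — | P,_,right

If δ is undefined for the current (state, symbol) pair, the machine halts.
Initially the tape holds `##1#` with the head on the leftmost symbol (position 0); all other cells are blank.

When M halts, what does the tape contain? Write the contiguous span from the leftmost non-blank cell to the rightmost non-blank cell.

#_#1

state=P head=0 tape=[#]#1#__   (P,#)→(P,_,right)
state=P head=1 tape=_[#]1#__   (P,#)→(P,_,right)
state=P head=2 tape=__[1]#__   (P,1)→(P,#,right)
state=P head=3 tape=__#[#]__   (P,#)→(P,_,right)
state=P head=4 tape=__#_[_]_   (P,_)→(Q,1,left)
state=Q head=3 tape=__#[_]1_   (Q,_)→(P,_,right)
state=P head=4 tape=__#_[1]_   (P,1)→(P,#,right)
state=P head=5 tape=__#_#[_]   (P,_)→(Q,1,left)
state=Q head=4 tape=__#_[#]1
The non-blank tape span at halt is #_#1.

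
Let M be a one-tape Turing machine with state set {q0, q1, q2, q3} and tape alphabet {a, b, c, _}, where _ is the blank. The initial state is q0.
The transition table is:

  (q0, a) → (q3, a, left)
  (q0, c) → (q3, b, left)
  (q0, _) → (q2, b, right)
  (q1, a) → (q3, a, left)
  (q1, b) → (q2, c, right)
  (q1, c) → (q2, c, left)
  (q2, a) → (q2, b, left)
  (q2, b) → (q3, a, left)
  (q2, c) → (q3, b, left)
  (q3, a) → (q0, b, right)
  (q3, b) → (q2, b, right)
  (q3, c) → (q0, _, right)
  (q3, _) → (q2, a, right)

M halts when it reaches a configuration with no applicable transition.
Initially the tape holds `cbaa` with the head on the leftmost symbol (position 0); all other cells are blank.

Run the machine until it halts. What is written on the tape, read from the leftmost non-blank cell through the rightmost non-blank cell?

bbbbaa

q0 | ___[c]baa   read c → write b, move left, go to q3
q3 | __[_]bbaa   read _ → write a, move right, go to q2
q2 | __a[b]baa   read b → write a, move left, go to q3
q3 | __[a]abaa   read a → write b, move right, go to q0
q0 | __b[a]baa   read a → write a, move left, go to q3
q3 | __[b]abaa   read b → write b, move right, go to q2
q2 | __b[a]baa   read a → write b, move left, go to q2
q2 | __[b]bbaa   read b → write a, move left, go to q3
q3 | _[_]abbaa   read _ → write a, move right, go to q2
q2 | _a[a]bbaa   read a → write b, move left, go to q2
q2 | _[a]bbbaa   read a → write b, move left, go to q2
q2 | [_]bbbbaa
The non-blank tape span at halt is bbbbaa.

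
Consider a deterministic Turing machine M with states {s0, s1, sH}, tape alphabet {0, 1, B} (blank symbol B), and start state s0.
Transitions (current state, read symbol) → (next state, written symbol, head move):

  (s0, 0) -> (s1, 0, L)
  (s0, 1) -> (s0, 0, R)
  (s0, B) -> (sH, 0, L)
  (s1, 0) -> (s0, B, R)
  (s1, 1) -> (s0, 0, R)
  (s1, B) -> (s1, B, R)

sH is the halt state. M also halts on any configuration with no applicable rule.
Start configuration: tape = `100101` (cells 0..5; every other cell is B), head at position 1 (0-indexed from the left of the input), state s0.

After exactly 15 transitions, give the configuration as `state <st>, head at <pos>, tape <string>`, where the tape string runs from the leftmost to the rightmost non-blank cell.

state s1, head at 4, tape 01

s0 | 1[0]0101   read 0 → write 0, move L, go to s1
s1 | [1]00101   read 1 → write 0, move R, go to s0
s0 | 0[0]0101   read 0 → write 0, move L, go to s1
s1 | [0]00101   read 0 → write B, move R, go to s0
s0 | B[0]0101   read 0 → write 0, move L, go to s1
s1 | [B]00101   read B → write B, move R, go to s1
s1 | B[0]0101   read 0 → write B, move R, go to s0
s0 | BB[0]101   read 0 → write 0, move L, go to s1
s1 | B[B]0101   read B → write B, move R, go to s1
s1 | BB[0]101   read 0 → write B, move R, go to s0
s0 | BBB[1]01   read 1 → write 0, move R, go to s0
s0 | BBB0[0]1   read 0 → write 0, move L, go to s1
s1 | BBB[0]01   read 0 → write B, move R, go to s0
s0 | BBBB[0]1   read 0 → write 0, move L, go to s1
s1 | BBB[B]01   read B → write B, move R, go to s1
s1 | BBBB[0]1
After 15 steps: state s1, head at 4, tape 01.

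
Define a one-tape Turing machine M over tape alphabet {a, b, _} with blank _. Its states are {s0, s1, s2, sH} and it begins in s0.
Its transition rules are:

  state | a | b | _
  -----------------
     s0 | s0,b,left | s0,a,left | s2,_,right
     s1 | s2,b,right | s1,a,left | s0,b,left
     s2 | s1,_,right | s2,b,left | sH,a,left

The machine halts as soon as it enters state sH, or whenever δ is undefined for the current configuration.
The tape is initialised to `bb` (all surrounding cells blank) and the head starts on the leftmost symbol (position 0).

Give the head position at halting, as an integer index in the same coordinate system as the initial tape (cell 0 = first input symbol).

s0 | __[b]b   read b → write a, move left, go to s0
s0 | _[_]ab   read _ → write _, move right, go to s2
s2 | __[a]b   read a → write _, move right, go to s1
s1 | ___[b]   read b → write a, move left, go to s1
s1 | __[_]a   read _ → write b, move left, go to s0
s0 | _[_]ba   read _ → write _, move right, go to s2
s2 | __[b]a   read b → write b, move left, go to s2
s2 | _[_]ba   read _ → write a, move left, go to sH
sH | [_]aba
At halt the head is at cell -2.

-2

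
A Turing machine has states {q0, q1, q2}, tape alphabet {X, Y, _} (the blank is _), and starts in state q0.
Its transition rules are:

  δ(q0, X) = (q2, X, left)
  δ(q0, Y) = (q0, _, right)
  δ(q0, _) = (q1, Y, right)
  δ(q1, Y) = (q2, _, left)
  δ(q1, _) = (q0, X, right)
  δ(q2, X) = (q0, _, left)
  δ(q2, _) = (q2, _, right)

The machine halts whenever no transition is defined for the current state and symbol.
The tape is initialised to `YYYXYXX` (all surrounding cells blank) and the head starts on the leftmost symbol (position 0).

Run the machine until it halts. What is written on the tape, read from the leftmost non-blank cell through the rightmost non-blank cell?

YX_YX

state=q0 head=0 tape=[Y]YYXYXX   (q0,Y)→(q0,_,right)
state=q0 head=1 tape=_[Y]YXYXX   (q0,Y)→(q0,_,right)
state=q0 head=2 tape=__[Y]XYXX   (q0,Y)→(q0,_,right)
state=q0 head=3 tape=___[X]YXX   (q0,X)→(q2,X,left)
state=q2 head=2 tape=__[_]XYXX   (q2,_)→(q2,_,right)
state=q2 head=3 tape=___[X]YXX   (q2,X)→(q0,_,left)
state=q0 head=2 tape=__[_]_YXX   (q0,_)→(q1,Y,right)
state=q1 head=3 tape=__Y[_]YXX   (q1,_)→(q0,X,right)
state=q0 head=4 tape=__YX[Y]XX   (q0,Y)→(q0,_,right)
state=q0 head=5 tape=__YX_[X]X   (q0,X)→(q2,X,left)
state=q2 head=4 tape=__YX[_]XX   (q2,_)→(q2,_,right)
state=q2 head=5 tape=__YX_[X]X   (q2,X)→(q0,_,left)
state=q0 head=4 tape=__YX[_]_X   (q0,_)→(q1,Y,right)
state=q1 head=5 tape=__YXY[_]X   (q1,_)→(q0,X,right)
state=q0 head=6 tape=__YXYX[X]   (q0,X)→(q2,X,left)
state=q2 head=5 tape=__YXY[X]X   (q2,X)→(q0,_,left)
state=q0 head=4 tape=__YX[Y]_X   (q0,Y)→(q0,_,right)
state=q0 head=5 tape=__YX_[_]X   (q0,_)→(q1,Y,right)
state=q1 head=6 tape=__YX_Y[X]
The non-blank tape span at halt is YX_YX.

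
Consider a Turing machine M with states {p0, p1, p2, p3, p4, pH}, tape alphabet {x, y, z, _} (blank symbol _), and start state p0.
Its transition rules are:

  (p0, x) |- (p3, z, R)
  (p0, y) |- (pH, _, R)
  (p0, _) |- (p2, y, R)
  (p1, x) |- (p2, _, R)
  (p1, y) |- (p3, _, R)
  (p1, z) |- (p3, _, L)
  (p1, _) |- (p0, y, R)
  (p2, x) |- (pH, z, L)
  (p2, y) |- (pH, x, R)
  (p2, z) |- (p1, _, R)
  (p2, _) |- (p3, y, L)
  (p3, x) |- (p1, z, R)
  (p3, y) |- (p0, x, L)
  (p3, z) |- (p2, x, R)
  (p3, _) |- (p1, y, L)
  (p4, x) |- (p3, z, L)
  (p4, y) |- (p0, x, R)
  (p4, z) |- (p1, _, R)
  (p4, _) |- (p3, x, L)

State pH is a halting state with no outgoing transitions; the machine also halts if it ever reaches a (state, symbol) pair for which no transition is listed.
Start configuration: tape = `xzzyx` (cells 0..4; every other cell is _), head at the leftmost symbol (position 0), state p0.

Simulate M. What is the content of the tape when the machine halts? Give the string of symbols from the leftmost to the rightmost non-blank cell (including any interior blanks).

p0 | [x]zzyx___   read x → write z, move R, go to p3
p3 | z[z]zyx___   read z → write x, move R, go to p2
p2 | zx[z]yx___   read z → write _, move R, go to p1
p1 | zx_[y]x___   read y → write _, move R, go to p3
p3 | zx__[x]___   read x → write z, move R, go to p1
p1 | zx__z[_]__   read _ → write y, move R, go to p0
p0 | zx__zy[_]_   read _ → write y, move R, go to p2
p2 | zx__zyy[_]   read _ → write y, move L, go to p3
p3 | zx__zy[y]y   read y → write x, move L, go to p0
p0 | zx__z[y]xy   read y → write _, move R, go to pH
pH | zx__z_[x]y
The non-blank tape span at halt is zx__z_xy.

zx__z_xy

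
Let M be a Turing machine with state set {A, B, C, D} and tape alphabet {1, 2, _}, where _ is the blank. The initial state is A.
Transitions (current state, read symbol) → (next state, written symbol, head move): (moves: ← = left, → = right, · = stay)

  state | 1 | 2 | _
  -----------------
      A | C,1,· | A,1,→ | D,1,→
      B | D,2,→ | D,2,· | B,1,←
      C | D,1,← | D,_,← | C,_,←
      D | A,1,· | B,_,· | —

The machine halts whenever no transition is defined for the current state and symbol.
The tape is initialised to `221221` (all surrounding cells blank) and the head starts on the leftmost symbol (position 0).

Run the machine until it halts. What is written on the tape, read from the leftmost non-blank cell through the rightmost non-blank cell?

state=A head=0 tape=_[2]21221   (A,2)→(A,1,→)
state=A head=1 tape=_1[2]1221   (A,2)→(A,1,→)
state=A head=2 tape=_11[1]221   (A,1)→(C,1,·)
state=C head=2 tape=_11[1]221   (C,1)→(D,1,←)
state=D head=1 tape=_1[1]1221   (D,1)→(A,1,·)
state=A head=1 tape=_1[1]1221   (A,1)→(C,1,·)
state=C head=1 tape=_1[1]1221   (C,1)→(D,1,←)
state=D head=0 tape=_[1]11221   (D,1)→(A,1,·)
state=A head=0 tape=_[1]11221   (A,1)→(C,1,·)
state=C head=0 tape=_[1]11221   (C,1)→(D,1,←)
state=D head=-1 tape=[_]111221
The non-blank tape span at halt is 111221.

111221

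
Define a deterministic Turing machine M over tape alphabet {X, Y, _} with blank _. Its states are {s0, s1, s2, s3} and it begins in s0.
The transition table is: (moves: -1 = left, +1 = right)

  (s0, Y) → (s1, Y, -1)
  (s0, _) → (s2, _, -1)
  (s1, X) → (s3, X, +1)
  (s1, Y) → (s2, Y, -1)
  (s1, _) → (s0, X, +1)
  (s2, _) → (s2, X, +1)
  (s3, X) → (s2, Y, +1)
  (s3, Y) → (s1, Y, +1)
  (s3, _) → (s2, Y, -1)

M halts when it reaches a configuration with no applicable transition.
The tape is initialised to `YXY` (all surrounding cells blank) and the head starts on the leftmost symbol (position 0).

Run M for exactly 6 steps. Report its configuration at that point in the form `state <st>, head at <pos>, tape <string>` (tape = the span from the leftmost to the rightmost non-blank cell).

state s3, head at 2, tape XYXY

s0 | _[Y]XY   read Y → write Y, move -1, go to s1
s1 | [_]YXY   read _ → write X, move +1, go to s0
s0 | X[Y]XY   read Y → write Y, move -1, go to s1
s1 | [X]YXY   read X → write X, move +1, go to s3
s3 | X[Y]XY   read Y → write Y, move +1, go to s1
s1 | XY[X]Y   read X → write X, move +1, go to s3
s3 | XYX[Y]
After 6 steps: state s3, head at 2, tape XYXY.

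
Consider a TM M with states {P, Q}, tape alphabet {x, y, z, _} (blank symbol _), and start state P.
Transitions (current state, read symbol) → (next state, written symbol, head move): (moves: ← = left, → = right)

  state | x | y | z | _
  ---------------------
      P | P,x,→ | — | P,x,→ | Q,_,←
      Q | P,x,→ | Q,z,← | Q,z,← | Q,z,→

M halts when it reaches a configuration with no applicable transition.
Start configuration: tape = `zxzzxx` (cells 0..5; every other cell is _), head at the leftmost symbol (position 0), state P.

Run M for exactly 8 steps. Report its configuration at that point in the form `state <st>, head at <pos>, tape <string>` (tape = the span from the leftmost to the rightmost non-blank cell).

P | [z]xzzxx_   read z → write x, move →, go to P
P | x[x]zzxx_   read x → write x, move →, go to P
P | xx[z]zxx_   read z → write x, move →, go to P
P | xxx[z]xx_   read z → write x, move →, go to P
P | xxxx[x]x_   read x → write x, move →, go to P
P | xxxxx[x]_   read x → write x, move →, go to P
P | xxxxxx[_]   read _ → write _, move ←, go to Q
Q | xxxxx[x]_   read x → write x, move →, go to P
P | xxxxxx[_]
After 8 steps: state P, head at 6, tape xxxxxx.

state P, head at 6, tape xxxxxx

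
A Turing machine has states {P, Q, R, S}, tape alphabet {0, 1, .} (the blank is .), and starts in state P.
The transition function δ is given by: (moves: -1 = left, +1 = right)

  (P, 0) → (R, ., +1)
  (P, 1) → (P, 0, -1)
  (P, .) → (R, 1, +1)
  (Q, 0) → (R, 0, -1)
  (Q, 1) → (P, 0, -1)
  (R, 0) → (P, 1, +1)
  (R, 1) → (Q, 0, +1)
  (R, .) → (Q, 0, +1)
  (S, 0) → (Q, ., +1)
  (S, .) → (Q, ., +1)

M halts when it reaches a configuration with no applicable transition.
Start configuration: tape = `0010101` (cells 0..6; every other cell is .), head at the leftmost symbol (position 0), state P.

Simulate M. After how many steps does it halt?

P | [0]010101..   read 0 → write ., move +1, go to R
R | .[0]10101..   read 0 → write 1, move +1, go to P
P | .1[1]0101..   read 1 → write 0, move -1, go to P
P | .[1]00101..   read 1 → write 0, move -1, go to P
P | [.]000101..   read . → write 1, move +1, go to R
R | 1[0]00101..   read 0 → write 1, move +1, go to P
P | 11[0]0101..   read 0 → write ., move +1, go to R
R | 11.[0]101..   read 0 → write 1, move +1, go to P
P | 11.1[1]01..   read 1 → write 0, move -1, go to P
P | 11.[1]001..   read 1 → write 0, move -1, go to P
P | 11[.]0001..   read . → write 1, move +1, go to R
R | 111[0]001..   read 0 → write 1, move +1, go to P
P | 1111[0]01..   read 0 → write ., move +1, go to R
R | 1111.[0]1..   read 0 → write 1, move +1, go to P
P | 1111.1[1]..   read 1 → write 0, move -1, go to P
P | 1111.[1]0..   read 1 → write 0, move -1, go to P
P | 1111[.]00..   read . → write 1, move +1, go to R
R | 11111[0]0..   read 0 → write 1, move +1, go to P
P | 111111[0]..   read 0 → write ., move +1, go to R
R | 111111.[.].   read . → write 0, move +1, go to Q
Q | 111111.0[.]
M halts after 20 transitions.

20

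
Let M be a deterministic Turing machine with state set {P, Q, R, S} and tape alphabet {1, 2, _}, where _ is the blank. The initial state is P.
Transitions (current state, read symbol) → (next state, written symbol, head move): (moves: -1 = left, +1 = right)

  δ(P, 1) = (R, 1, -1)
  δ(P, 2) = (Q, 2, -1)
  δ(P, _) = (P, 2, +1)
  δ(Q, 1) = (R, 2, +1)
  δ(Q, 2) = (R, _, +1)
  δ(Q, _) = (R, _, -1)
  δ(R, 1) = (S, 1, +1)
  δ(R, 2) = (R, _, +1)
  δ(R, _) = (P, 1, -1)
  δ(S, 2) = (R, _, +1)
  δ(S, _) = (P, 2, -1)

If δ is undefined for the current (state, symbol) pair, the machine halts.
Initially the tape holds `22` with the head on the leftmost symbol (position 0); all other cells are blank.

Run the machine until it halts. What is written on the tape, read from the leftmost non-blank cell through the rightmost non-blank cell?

11222

P | ____[2]2   read 2 → write 2, move -1, go to Q
Q | ___[_]22   read _ → write _, move -1, go to R
R | __[_]_22   read _ → write 1, move -1, go to P
P | _[_]1_22   read _ → write 2, move +1, go to P
P | _2[1]_22   read 1 → write 1, move -1, go to R
R | _[2]1_22   read 2 → write _, move +1, go to R
R | __[1]_22   read 1 → write 1, move +1, go to S
S | __1[_]22   read _ → write 2, move -1, go to P
P | __[1]222   read 1 → write 1, move -1, go to R
R | _[_]1222   read _ → write 1, move -1, go to P
P | [_]11222   read _ → write 2, move +1, go to P
P | 2[1]1222   read 1 → write 1, move -1, go to R
R | [2]11222   read 2 → write _, move +1, go to R
R | _[1]1222   read 1 → write 1, move +1, go to S
S | _1[1]222
The non-blank tape span at halt is 11222.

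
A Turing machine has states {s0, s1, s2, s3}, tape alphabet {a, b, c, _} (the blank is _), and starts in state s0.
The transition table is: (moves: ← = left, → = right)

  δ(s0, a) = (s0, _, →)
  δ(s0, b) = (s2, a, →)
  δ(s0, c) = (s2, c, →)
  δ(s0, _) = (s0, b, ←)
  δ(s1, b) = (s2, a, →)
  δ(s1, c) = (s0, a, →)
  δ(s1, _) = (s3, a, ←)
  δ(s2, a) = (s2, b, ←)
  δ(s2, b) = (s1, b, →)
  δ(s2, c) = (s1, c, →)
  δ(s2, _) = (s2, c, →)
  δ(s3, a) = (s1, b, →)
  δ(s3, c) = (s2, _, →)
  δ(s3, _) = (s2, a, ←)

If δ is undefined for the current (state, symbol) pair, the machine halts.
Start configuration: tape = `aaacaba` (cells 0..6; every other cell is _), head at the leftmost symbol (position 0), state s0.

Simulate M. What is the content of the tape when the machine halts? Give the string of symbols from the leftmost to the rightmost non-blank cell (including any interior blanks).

s0 | [a]aacaba   read a → write _, move →, go to s0
s0 | _[a]acaba   read a → write _, move →, go to s0
s0 | __[a]caba   read a → write _, move →, go to s0
s0 | ___[c]aba   read c → write c, move →, go to s2
s2 | ___c[a]ba   read a → write b, move ←, go to s2
s2 | ___[c]bba   read c → write c, move →, go to s1
s1 | ___c[b]ba   read b → write a, move →, go to s2
s2 | ___ca[b]a   read b → write b, move →, go to s1
s1 | ___cab[a]
The non-blank tape span at halt is caba.

caba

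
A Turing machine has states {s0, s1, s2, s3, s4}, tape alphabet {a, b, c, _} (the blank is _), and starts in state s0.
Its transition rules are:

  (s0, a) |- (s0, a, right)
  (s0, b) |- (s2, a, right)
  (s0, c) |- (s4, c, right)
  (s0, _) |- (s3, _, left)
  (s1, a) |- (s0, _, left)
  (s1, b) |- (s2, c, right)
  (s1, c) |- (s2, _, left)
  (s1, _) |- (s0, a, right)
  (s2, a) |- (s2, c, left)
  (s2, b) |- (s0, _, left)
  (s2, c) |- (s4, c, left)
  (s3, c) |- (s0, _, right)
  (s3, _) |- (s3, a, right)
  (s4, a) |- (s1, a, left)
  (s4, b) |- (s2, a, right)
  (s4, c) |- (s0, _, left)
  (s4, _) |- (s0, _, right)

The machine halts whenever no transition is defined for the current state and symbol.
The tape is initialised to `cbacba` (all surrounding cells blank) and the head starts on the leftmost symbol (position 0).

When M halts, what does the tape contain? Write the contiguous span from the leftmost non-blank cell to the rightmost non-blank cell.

state=s0 head=0 tape=_[c]bacba   (s0,c)→(s4,c,right)
state=s4 head=1 tape=_c[b]acba   (s4,b)→(s2,a,right)
state=s2 head=2 tape=_ca[a]cba   (s2,a)→(s2,c,left)
state=s2 head=1 tape=_c[a]ccba   (s2,a)→(s2,c,left)
state=s2 head=0 tape=_[c]cccba   (s2,c)→(s4,c,left)
state=s4 head=-1 tape=[_]ccccba   (s4,_)→(s0,_,right)
state=s0 head=0 tape=_[c]cccba   (s0,c)→(s4,c,right)
state=s4 head=1 tape=_c[c]ccba   (s4,c)→(s0,_,left)
state=s0 head=0 tape=_[c]_ccba   (s0,c)→(s4,c,right)
state=s4 head=1 tape=_c[_]ccba   (s4,_)→(s0,_,right)
state=s0 head=2 tape=_c_[c]cba   (s0,c)→(s4,c,right)
state=s4 head=3 tape=_c_c[c]ba   (s4,c)→(s0,_,left)
state=s0 head=2 tape=_c_[c]_ba   (s0,c)→(s4,c,right)
state=s4 head=3 tape=_c_c[_]ba   (s4,_)→(s0,_,right)
state=s0 head=4 tape=_c_c_[b]a   (s0,b)→(s2,a,right)
state=s2 head=5 tape=_c_c_a[a]   (s2,a)→(s2,c,left)
state=s2 head=4 tape=_c_c_[a]c   (s2,a)→(s2,c,left)
state=s2 head=3 tape=_c_c[_]cc
The non-blank tape span at halt is c_c_cc.

c_c_cc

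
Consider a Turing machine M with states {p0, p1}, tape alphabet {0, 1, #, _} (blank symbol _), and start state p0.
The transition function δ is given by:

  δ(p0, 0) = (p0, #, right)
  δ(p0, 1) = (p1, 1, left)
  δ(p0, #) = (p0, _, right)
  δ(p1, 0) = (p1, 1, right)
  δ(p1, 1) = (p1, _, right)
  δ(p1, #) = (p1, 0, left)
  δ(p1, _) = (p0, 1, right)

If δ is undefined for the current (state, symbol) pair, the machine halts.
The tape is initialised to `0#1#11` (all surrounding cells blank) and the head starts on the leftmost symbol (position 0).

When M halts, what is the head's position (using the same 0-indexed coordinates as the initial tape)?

state=p0 head=0 tape=[0]#1#11__   (p0,0)→(p0,#,right)
state=p0 head=1 tape=#[#]1#11__   (p0,#)→(p0,_,right)
state=p0 head=2 tape=#_[1]#11__   (p0,1)→(p1,1,left)
state=p1 head=1 tape=#[_]1#11__   (p1,_)→(p0,1,right)
state=p0 head=2 tape=#1[1]#11__   (p0,1)→(p1,1,left)
state=p1 head=1 tape=#[1]1#11__   (p1,1)→(p1,_,right)
state=p1 head=2 tape=#_[1]#11__   (p1,1)→(p1,_,right)
state=p1 head=3 tape=#__[#]11__   (p1,#)→(p1,0,left)
state=p1 head=2 tape=#_[_]011__   (p1,_)→(p0,1,right)
state=p0 head=3 tape=#_1[0]11__   (p0,0)→(p0,#,right)
state=p0 head=4 tape=#_1#[1]1__   (p0,1)→(p1,1,left)
state=p1 head=3 tape=#_1[#]11__   (p1,#)→(p1,0,left)
state=p1 head=2 tape=#_[1]011__   (p1,1)→(p1,_,right)
state=p1 head=3 tape=#__[0]11__   (p1,0)→(p1,1,right)
state=p1 head=4 tape=#__1[1]1__   (p1,1)→(p1,_,right)
state=p1 head=5 tape=#__1_[1]__   (p1,1)→(p1,_,right)
state=p1 head=6 tape=#__1__[_]_   (p1,_)→(p0,1,right)
state=p0 head=7 tape=#__1__1[_]
At halt the head is at cell 7.

7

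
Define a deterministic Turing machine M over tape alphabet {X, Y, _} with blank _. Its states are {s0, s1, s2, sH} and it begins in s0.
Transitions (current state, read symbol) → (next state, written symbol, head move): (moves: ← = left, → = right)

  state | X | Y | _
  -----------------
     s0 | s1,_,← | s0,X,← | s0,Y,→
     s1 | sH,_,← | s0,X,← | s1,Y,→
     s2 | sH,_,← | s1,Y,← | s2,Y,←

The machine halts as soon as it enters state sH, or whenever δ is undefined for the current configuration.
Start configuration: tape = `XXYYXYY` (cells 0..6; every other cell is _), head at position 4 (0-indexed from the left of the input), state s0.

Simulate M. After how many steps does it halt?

state=s0 head=4 tape=_XXYY[X]YY   (s0,X)→(s1,_,←)
state=s1 head=3 tape=_XXY[Y]_YY   (s1,Y)→(s0,X,←)
state=s0 head=2 tape=_XX[Y]X_YY   (s0,Y)→(s0,X,←)
state=s0 head=1 tape=_X[X]XX_YY   (s0,X)→(s1,_,←)
state=s1 head=0 tape=_[X]_XX_YY   (s1,X)→(sH,_,←)
state=sH head=-1 tape=[_]__XX_YY
M halts after 5 transitions.

5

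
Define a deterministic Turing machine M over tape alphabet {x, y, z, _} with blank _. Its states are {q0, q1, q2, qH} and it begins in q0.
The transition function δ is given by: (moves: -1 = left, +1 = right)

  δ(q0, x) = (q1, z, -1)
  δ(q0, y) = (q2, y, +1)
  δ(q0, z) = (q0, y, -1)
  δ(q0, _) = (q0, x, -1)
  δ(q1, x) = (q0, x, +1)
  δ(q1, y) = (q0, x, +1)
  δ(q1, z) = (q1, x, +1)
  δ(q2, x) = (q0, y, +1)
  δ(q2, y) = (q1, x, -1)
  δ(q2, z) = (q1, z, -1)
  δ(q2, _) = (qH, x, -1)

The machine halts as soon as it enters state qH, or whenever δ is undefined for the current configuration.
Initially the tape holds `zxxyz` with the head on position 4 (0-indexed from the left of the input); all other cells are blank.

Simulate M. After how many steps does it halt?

33

q0 | _zxxy[z]   read z → write y, move -1, go to q0
q0 | _zxx[y]y   read y → write y, move +1, go to q2
q2 | _zxxy[y]   read y → write x, move -1, go to q1
q1 | _zxx[y]x   read y → write x, move +1, go to q0
q0 | _zxxx[x]   read x → write z, move -1, go to q1
q1 | _zxx[x]z   read x → write x, move +1, go to q0
q0 | _zxxx[z]   read z → write y, move -1, go to q0
q0 | _zxx[x]y   read x → write z, move -1, go to q1
q1 | _zx[x]zy   read x → write x, move +1, go to q0
q0 | _zxx[z]y   read z → write y, move -1, go to q0
q0 | _zx[x]yy   read x → write z, move -1, go to q1
q1 | _z[x]zyy   read x → write x, move +1, go to q0
q0 | _zx[z]yy   read z → write y, move -1, go to q0
q0 | _z[x]yyy   read x → write z, move -1, go to q1
q1 | _[z]zyyy   read z → write x, move +1, go to q1
q1 | _x[z]yyy   read z → write x, move +1, go to q1
q1 | _xx[y]yy   read y → write x, move +1, go to q0
q0 | _xxx[y]y   read y → write y, move +1, go to q2
q2 | _xxxy[y]   read y → write x, move -1, go to q1
q1 | _xxx[y]x   read y → write x, move +1, go to q0
q0 | _xxxx[x]   read x → write z, move -1, go to q1
q1 | _xxx[x]z   read x → write x, move +1, go to q0
q0 | _xxxx[z]   read z → write y, move -1, go to q0
q0 | _xxx[x]y   read x → write z, move -1, go to q1
q1 | _xx[x]zy   read x → write x, move +1, go to q0
q0 | _xxx[z]y   read z → write y, move -1, go to q0
q0 | _xx[x]yy   read x → write z, move -1, go to q1
q1 | _x[x]zyy   read x → write x, move +1, go to q0
q0 | _xx[z]yy   read z → write y, move -1, go to q0
q0 | _x[x]yyy   read x → write z, move -1, go to q1
q1 | _[x]zyyy   read x → write x, move +1, go to q0
q0 | _x[z]yyy   read z → write y, move -1, go to q0
q0 | _[x]yyyy   read x → write z, move -1, go to q1
q1 | [_]zyyyy
M halts after 33 transitions.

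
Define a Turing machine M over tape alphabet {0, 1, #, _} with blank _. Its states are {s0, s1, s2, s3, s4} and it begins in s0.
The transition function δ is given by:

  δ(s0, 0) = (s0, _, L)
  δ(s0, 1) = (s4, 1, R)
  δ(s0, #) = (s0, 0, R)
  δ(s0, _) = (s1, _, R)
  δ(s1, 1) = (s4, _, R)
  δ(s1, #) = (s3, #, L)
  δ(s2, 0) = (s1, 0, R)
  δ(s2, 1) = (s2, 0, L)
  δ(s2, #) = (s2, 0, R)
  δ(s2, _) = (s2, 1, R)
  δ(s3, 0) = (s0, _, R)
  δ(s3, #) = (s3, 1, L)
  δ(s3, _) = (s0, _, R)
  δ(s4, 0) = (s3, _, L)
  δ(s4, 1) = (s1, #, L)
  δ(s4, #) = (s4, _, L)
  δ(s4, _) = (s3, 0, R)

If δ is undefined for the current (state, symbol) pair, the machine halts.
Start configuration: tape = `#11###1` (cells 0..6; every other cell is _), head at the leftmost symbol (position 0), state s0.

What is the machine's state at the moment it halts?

s1

s0 | [#]11###1____   read # → write 0, move R, go to s0
s0 | 0[1]1###1____   read 1 → write 1, move R, go to s4
s4 | 01[1]###1____   read 1 → write #, move L, go to s1
s1 | 0[1]####1____   read 1 → write _, move R, go to s4
s4 | 0_[#]###1____   read # → write _, move L, go to s4
s4 | 0[_]_###1____   read _ → write 0, move R, go to s3
s3 | 00[_]###1____   read _ → write _, move R, go to s0
s0 | 00_[#]##1____   read # → write 0, move R, go to s0
s0 | 00_0[#]#1____   read # → write 0, move R, go to s0
s0 | 00_00[#]1____   read # → write 0, move R, go to s0
s0 | 00_000[1]____   read 1 → write 1, move R, go to s4
s4 | 00_0001[_]___   read _ → write 0, move R, go to s3
s3 | 00_00010[_]__   read _ → write _, move R, go to s0
s0 | 00_00010_[_]_   read _ → write _, move R, go to s1
s1 | 00_00010__[_]
No transition is defined for (s1, _); M halts in state s1.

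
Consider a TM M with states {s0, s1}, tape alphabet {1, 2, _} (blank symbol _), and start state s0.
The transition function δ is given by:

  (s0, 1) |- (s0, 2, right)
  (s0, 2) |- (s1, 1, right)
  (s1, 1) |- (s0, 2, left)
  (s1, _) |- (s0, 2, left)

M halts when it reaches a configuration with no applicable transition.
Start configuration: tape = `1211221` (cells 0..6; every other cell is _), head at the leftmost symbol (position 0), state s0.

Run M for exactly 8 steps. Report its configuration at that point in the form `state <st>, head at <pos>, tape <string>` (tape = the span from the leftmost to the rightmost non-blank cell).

state=s0 head=0 tape=[1]211221   (s0,1)→(s0,2,right)
state=s0 head=1 tape=2[2]11221   (s0,2)→(s1,1,right)
state=s1 head=2 tape=21[1]1221   (s1,1)→(s0,2,left)
state=s0 head=1 tape=2[1]21221   (s0,1)→(s0,2,right)
state=s0 head=2 tape=22[2]1221   (s0,2)→(s1,1,right)
state=s1 head=3 tape=221[1]221   (s1,1)→(s0,2,left)
state=s0 head=2 tape=22[1]2221   (s0,1)→(s0,2,right)
state=s0 head=3 tape=222[2]221   (s0,2)→(s1,1,right)
state=s1 head=4 tape=2221[2]21
After 8 steps: state s1, head at 4, tape 2221221.

state s1, head at 4, tape 2221221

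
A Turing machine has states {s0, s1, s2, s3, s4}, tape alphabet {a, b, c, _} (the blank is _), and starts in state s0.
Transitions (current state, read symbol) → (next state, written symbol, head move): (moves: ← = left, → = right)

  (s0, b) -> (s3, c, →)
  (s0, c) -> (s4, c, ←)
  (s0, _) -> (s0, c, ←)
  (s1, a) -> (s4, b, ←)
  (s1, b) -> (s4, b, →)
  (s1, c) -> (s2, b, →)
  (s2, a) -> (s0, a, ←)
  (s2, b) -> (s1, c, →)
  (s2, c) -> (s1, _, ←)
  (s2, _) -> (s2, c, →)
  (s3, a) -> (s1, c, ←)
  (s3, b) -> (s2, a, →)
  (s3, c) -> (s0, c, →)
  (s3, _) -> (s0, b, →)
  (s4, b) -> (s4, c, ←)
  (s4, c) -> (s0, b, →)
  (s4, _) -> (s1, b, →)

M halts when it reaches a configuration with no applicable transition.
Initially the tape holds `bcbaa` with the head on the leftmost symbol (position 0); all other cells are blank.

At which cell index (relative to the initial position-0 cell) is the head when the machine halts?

6

state=s0 head=0 tape=_[b]cbaa__   (s0,b)→(s3,c,→)
state=s3 head=1 tape=_c[c]baa__   (s3,c)→(s0,c,→)
state=s0 head=2 tape=_cc[b]aa__   (s0,b)→(s3,c,→)
state=s3 head=3 tape=_ccc[a]a__   (s3,a)→(s1,c,←)
state=s1 head=2 tape=_cc[c]ca__   (s1,c)→(s2,b,→)
state=s2 head=3 tape=_ccb[c]a__   (s2,c)→(s1,_,←)
state=s1 head=2 tape=_cc[b]_a__   (s1,b)→(s4,b,→)
state=s4 head=3 tape=_ccb[_]a__   (s4,_)→(s1,b,→)
state=s1 head=4 tape=_ccbb[a]__   (s1,a)→(s4,b,←)
state=s4 head=3 tape=_ccb[b]b__   (s4,b)→(s4,c,←)
state=s4 head=2 tape=_cc[b]cb__   (s4,b)→(s4,c,←)
state=s4 head=1 tape=_c[c]ccb__   (s4,c)→(s0,b,→)
state=s0 head=2 tape=_cb[c]cb__   (s0,c)→(s4,c,←)
state=s4 head=1 tape=_c[b]ccb__   (s4,b)→(s4,c,←)
state=s4 head=0 tape=_[c]cccb__   (s4,c)→(s0,b,→)
state=s0 head=1 tape=_b[c]ccb__   (s0,c)→(s4,c,←)
state=s4 head=0 tape=_[b]cccb__   (s4,b)→(s4,c,←)
state=s4 head=-1 tape=[_]ccccb__   (s4,_)→(s1,b,→)
state=s1 head=0 tape=b[c]cccb__   (s1,c)→(s2,b,→)
state=s2 head=1 tape=bb[c]ccb__   (s2,c)→(s1,_,←)
state=s1 head=0 tape=b[b]_ccb__   (s1,b)→(s4,b,→)
state=s4 head=1 tape=bb[_]ccb__   (s4,_)→(s1,b,→)
state=s1 head=2 tape=bbb[c]cb__   (s1,c)→(s2,b,→)
state=s2 head=3 tape=bbbb[c]b__   (s2,c)→(s1,_,←)
state=s1 head=2 tape=bbb[b]_b__   (s1,b)→(s4,b,→)
state=s4 head=3 tape=bbbb[_]b__   (s4,_)→(s1,b,→)
state=s1 head=4 tape=bbbbb[b]__   (s1,b)→(s4,b,→)
state=s4 head=5 tape=bbbbbb[_]_   (s4,_)→(s1,b,→)
state=s1 head=6 tape=bbbbbbb[_]
At halt the head is at cell 6.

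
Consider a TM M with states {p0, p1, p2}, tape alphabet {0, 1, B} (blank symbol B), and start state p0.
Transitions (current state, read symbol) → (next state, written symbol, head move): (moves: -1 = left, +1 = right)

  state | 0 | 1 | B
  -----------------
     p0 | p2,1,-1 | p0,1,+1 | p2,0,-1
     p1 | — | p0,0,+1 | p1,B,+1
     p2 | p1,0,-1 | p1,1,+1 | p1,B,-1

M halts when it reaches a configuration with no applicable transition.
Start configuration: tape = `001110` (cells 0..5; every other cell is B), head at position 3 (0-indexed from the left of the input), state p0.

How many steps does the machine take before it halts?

16

state=p0 head=3 tape=001[1]10B   (p0,1)→(p0,1,+1)
state=p0 head=4 tape=0011[1]0B   (p0,1)→(p0,1,+1)
state=p0 head=5 tape=00111[0]B   (p0,0)→(p2,1,-1)
state=p2 head=4 tape=0011[1]1B   (p2,1)→(p1,1,+1)
state=p1 head=5 tape=00111[1]B   (p1,1)→(p0,0,+1)
state=p0 head=6 tape=001110[B]   (p0,B)→(p2,0,-1)
state=p2 head=5 tape=00111[0]0   (p2,0)→(p1,0,-1)
state=p1 head=4 tape=0011[1]00   (p1,1)→(p0,0,+1)
state=p0 head=5 tape=00110[0]0   (p0,0)→(p2,1,-1)
state=p2 head=4 tape=0011[0]10   (p2,0)→(p1,0,-1)
state=p1 head=3 tape=001[1]010   (p1,1)→(p0,0,+1)
state=p0 head=4 tape=0010[0]10   (p0,0)→(p2,1,-1)
state=p2 head=3 tape=001[0]110   (p2,0)→(p1,0,-1)
state=p1 head=2 tape=00[1]0110   (p1,1)→(p0,0,+1)
state=p0 head=3 tape=000[0]110   (p0,0)→(p2,1,-1)
state=p2 head=2 tape=00[0]1110   (p2,0)→(p1,0,-1)
state=p1 head=1 tape=0[0]01110
M halts after 16 transitions.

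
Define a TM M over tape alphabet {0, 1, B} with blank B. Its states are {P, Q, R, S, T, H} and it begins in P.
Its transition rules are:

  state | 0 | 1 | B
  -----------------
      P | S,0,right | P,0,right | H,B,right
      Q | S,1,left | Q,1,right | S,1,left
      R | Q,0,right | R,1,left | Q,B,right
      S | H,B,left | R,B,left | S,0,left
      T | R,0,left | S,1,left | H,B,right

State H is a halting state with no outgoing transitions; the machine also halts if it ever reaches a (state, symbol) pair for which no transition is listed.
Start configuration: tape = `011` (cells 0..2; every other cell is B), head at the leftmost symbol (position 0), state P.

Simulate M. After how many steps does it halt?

5

state=P head=0 tape=B[0]11   (P,0)→(S,0,right)
state=S head=1 tape=B0[1]1   (S,1)→(R,B,left)
state=R head=0 tape=B[0]B1   (R,0)→(Q,0,right)
state=Q head=1 tape=B0[B]1   (Q,B)→(S,1,left)
state=S head=0 tape=B[0]11   (S,0)→(H,B,left)
state=H head=-1 tape=[B]B11
M halts after 5 transitions.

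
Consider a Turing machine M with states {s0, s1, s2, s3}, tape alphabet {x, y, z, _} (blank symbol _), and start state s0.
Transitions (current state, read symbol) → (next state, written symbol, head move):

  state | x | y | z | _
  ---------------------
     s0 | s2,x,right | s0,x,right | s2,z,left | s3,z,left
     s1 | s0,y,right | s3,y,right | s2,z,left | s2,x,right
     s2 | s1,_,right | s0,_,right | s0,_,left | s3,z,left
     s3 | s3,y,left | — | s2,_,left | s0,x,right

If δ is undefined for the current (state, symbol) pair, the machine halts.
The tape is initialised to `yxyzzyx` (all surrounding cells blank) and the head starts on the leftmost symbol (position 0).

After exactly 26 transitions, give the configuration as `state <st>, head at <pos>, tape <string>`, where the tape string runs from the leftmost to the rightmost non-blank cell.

s0 | ___[y]xyzzyx   read y → write x, move right, go to s0
s0 | ___x[x]yzzyx   read x → write x, move right, go to s2
s2 | ___xx[y]zzyx   read y → write _, move right, go to s0
s0 | ___xx_[z]zyx   read z → write z, move left, go to s2
s2 | ___xx[_]zzyx   read _ → write z, move left, go to s3
s3 | ___x[x]zzzyx   read x → write y, move left, go to s3
s3 | ___[x]yzzzyx   read x → write y, move left, go to s3
s3 | __[_]yyzzzyx   read _ → write x, move right, go to s0
s0 | __x[y]yzzzyx   read y → write x, move right, go to s0
s0 | __xx[y]zzzyx   read y → write x, move right, go to s0
s0 | __xxx[z]zzyx   read z → write z, move left, go to s2
s2 | __xx[x]zzzyx   read x → write _, move right, go to s1
s1 | __xx_[z]zzyx   read z → write z, move left, go to s2
s2 | __xx[_]zzzyx   read _ → write z, move left, go to s3
s3 | __x[x]zzzzyx   read x → write y, move left, go to s3
s3 | __[x]yzzzzyx   read x → write y, move left, go to s3
s3 | _[_]yyzzzzyx   read _ → write x, move right, go to s0
s0 | _x[y]yzzzzyx   read y → write x, move right, go to s0
s0 | _xx[y]zzzzyx   read y → write x, move right, go to s0
s0 | _xxx[z]zzzyx   read z → write z, move left, go to s2
s2 | _xx[x]zzzzyx   read x → write _, move right, go to s1
s1 | _xx_[z]zzzyx   read z → write z, move left, go to s2
s2 | _xx[_]zzzzyx   read _ → write z, move left, go to s3
s3 | _x[x]zzzzzyx   read x → write y, move left, go to s3
s3 | _[x]yzzzzzyx   read x → write y, move left, go to s3
s3 | [_]yyzzzzzyx   read _ → write x, move right, go to s0
s0 | x[y]yzzzzzyx
After 26 steps: state s0, head at -2, tape xyyzzzzzyx.

state s0, head at -2, tape xyyzzzzzyx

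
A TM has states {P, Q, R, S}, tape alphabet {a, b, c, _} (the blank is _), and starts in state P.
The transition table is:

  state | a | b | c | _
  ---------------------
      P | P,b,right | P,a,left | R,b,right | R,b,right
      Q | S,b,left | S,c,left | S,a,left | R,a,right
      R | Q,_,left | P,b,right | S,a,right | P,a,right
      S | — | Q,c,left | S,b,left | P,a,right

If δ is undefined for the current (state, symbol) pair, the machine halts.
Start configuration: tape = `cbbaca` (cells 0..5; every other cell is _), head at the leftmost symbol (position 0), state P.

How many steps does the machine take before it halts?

32

P | ___[c]bbaca   read c → write b, move right, go to R
R | ___b[b]baca   read b → write b, move right, go to P
P | ___bb[b]aca   read b → write a, move left, go to P
P | ___b[b]aaca   read b → write a, move left, go to P
P | ___[b]aaaca   read b → write a, move left, go to P
P | __[_]aaaaca   read _ → write b, move right, go to R
R | __b[a]aaaca   read a → write _, move left, go to Q
Q | __[b]_aaaca   read b → write c, move left, go to S
S | _[_]c_aaaca   read _ → write a, move right, go to P
P | _a[c]_aaaca   read c → write b, move right, go to R
R | _ab[_]aaaca   read _ → write a, move right, go to P
P | _aba[a]aaca   read a → write b, move right, go to P
P | _abab[a]aca   read a → write b, move right, go to P
P | _ababb[a]ca   read a → write b, move right, go to P
P | _ababbb[c]a   read c → write b, move right, go to R
R | _ababbbb[a]   read a → write _, move left, go to Q
Q | _ababbb[b]_   read b → write c, move left, go to S
S | _ababb[b]c_   read b → write c, move left, go to Q
Q | _abab[b]cc_   read b → write c, move left, go to S
S | _aba[b]ccc_   read b → write c, move left, go to Q
Q | _ab[a]cccc_   read a → write b, move left, go to S
S | _a[b]bcccc_   read b → write c, move left, go to Q
Q | _[a]cbcccc_   read a → write b, move left, go to S
S | [_]bcbcccc_   read _ → write a, move right, go to P
P | a[b]cbcccc_   read b → write a, move left, go to P
P | [a]acbcccc_   read a → write b, move right, go to P
P | b[a]cbcccc_   read a → write b, move right, go to P
P | bb[c]bcccc_   read c → write b, move right, go to R
R | bbb[b]cccc_   read b → write b, move right, go to P
P | bbbb[c]ccc_   read c → write b, move right, go to R
R | bbbbb[c]cc_   read c → write a, move right, go to S
S | bbbbba[c]c_   read c → write b, move left, go to S
S | bbbbb[a]bc_
M halts after 32 transitions.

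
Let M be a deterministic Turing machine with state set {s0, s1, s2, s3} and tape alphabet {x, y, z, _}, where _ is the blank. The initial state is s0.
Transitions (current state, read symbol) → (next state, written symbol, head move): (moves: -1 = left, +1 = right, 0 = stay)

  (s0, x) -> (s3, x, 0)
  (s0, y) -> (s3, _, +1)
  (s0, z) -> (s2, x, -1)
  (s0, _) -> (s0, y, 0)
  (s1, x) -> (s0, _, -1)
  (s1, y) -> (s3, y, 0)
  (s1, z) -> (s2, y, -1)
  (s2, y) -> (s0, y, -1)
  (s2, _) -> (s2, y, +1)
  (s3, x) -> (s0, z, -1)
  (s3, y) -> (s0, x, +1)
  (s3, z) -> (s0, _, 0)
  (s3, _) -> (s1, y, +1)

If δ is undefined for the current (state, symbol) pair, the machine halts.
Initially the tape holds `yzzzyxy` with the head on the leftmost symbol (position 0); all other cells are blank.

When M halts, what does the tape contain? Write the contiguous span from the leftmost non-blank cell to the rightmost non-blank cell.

x_y

state=s0 head=0 tape=[y]zzzyxy___   (s0,y)→(s3,_,+1)
state=s3 head=1 tape=_[z]zzyxy___   (s3,z)→(s0,_,0)
state=s0 head=1 tape=_[_]zzyxy___   (s0,_)→(s0,y,0)
state=s0 head=1 tape=_[y]zzyxy___   (s0,y)→(s3,_,+1)
state=s3 head=2 tape=__[z]zyxy___   (s3,z)→(s0,_,0)
state=s0 head=2 tape=__[_]zyxy___   (s0,_)→(s0,y,0)
state=s0 head=2 tape=__[y]zyxy___   (s0,y)→(s3,_,+1)
state=s3 head=3 tape=___[z]yxy___   (s3,z)→(s0,_,0)
state=s0 head=3 tape=___[_]yxy___   (s0,_)→(s0,y,0)
state=s0 head=3 tape=___[y]yxy___   (s0,y)→(s3,_,+1)
state=s3 head=4 tape=____[y]xy___   (s3,y)→(s0,x,+1)
state=s0 head=5 tape=____x[x]y___   (s0,x)→(s3,x,0)
state=s3 head=5 tape=____x[x]y___   (s3,x)→(s0,z,-1)
state=s0 head=4 tape=____[x]zy___   (s0,x)→(s3,x,0)
state=s3 head=4 tape=____[x]zy___   (s3,x)→(s0,z,-1)
state=s0 head=3 tape=___[_]zzy___   (s0,_)→(s0,y,0)
state=s0 head=3 tape=___[y]zzy___   (s0,y)→(s3,_,+1)
state=s3 head=4 tape=____[z]zy___   (s3,z)→(s0,_,0)
state=s0 head=4 tape=____[_]zy___   (s0,_)→(s0,y,0)
state=s0 head=4 tape=____[y]zy___   (s0,y)→(s3,_,+1)
state=s3 head=5 tape=_____[z]y___   (s3,z)→(s0,_,0)
state=s0 head=5 tape=_____[_]y___   (s0,_)→(s0,y,0)
state=s0 head=5 tape=_____[y]y___   (s0,y)→(s3,_,+1)
state=s3 head=6 tape=______[y]___   (s3,y)→(s0,x,+1)
state=s0 head=7 tape=______x[_]__   (s0,_)→(s0,y,0)
state=s0 head=7 tape=______x[y]__   (s0,y)→(s3,_,+1)
state=s3 head=8 tape=______x_[_]_   (s3,_)→(s1,y,+1)
state=s1 head=9 tape=______x_y[_]
The non-blank tape span at halt is x_y.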